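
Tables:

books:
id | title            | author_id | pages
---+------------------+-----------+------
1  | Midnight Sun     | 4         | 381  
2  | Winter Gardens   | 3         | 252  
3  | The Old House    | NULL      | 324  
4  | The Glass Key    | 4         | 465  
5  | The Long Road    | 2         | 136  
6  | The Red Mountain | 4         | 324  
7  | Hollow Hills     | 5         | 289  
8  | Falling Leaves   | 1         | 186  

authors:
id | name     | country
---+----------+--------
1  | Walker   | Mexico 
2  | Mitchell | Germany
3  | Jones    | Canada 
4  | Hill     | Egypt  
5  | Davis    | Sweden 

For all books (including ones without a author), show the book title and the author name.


LEFT JOIN keeps every row from books (the left table); where author_id has no match in authors, the author columns become NULL. Walk through each book:
  - book 1 (Midnight Sun): author_id=4 -> matches Hill
  - book 2 (Winter Gardens): author_id=3 -> matches Jones
  - book 3 (The Old House): author_id=NULL, no match -> kept with NULL
  - book 4 (The Glass Key): author_id=4 -> matches Hill
  - book 5 (The Long Road): author_id=2 -> matches Mitchell
  - book 6 (The Red Mountain): author_id=4 -> matches Hill
  - book 7 (Hollow Hills): author_id=5 -> matches Davis
  - book 8 (Falling Leaves): author_id=1 -> matches Walker
All 8 rows appear; 1 has NULL author.

SQL:
SELECT a.title, b.name AS author
FROM books a
LEFT JOIN authors b ON a.author_id = b.id

Result:
title            | author  
-----------------+---------
Midnight Sun     | Hill    
Winter Gardens   | Jones   
The Old House    | NULL    
The Glass Key    | Hill    
The Long Road    | Mitchell
The Red Mountain | Hill    
Hollow Hills     | Davis   
Falling Leaves   | Walker  


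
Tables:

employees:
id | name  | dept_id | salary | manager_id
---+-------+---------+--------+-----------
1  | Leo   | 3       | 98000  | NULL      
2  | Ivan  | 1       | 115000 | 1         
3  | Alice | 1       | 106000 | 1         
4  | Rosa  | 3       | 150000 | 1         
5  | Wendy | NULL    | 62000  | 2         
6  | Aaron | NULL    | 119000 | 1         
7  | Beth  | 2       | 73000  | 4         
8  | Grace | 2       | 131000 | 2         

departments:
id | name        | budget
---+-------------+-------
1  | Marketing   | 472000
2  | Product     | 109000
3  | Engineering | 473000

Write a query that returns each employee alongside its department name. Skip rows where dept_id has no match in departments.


INNER JOIN keeps only employees rows whose dept_id matches an id in departments. Walk through each employee:
  - employee 1 (Leo): dept_id=3 -> matches Engineering
  - employee 2 (Ivan): dept_id=1 -> matches Marketing
  - employee 3 (Alice): dept_id=1 -> matches Marketing
  - employee 4 (Rosa): dept_id=3 -> matches Engineering
  - employee 5 (Wendy): dept_id=NULL, no match -> dropped
  - employee 6 (Aaron): dept_id=NULL, no match -> dropped
  - employee 7 (Beth): dept_id=2 -> matches Product
  - employee 8 (Grace): dept_id=2 -> matches Product
So 2 of 8 rows are dropped.

SQL:
SELECT a.name, b.name AS department
FROM employees a
INNER JOIN departments b ON a.dept_id = b.id

Result:
name  | department 
------+------------
Leo   | Engineering
Ivan  | Marketing  
Alice | Marketing  
Rosa  | Engineering
Beth  | Product    
Grace | Product    


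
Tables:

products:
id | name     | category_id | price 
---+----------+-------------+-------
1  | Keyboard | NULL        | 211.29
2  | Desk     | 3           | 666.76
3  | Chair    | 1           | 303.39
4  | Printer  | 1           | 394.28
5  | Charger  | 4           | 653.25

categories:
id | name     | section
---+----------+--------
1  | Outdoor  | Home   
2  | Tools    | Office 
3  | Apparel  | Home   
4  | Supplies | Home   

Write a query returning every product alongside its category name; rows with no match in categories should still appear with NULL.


LEFT JOIN keeps every row from products (the left table); where category_id has no match in categories, the category columns become NULL. Walk through each product:
  - product 1 (Keyboard): category_id=NULL, no match -> kept with NULL
  - product 2 (Desk): category_id=3 -> matches Apparel
  - product 3 (Chair): category_id=1 -> matches Outdoor
  - product 4 (Printer): category_id=1 -> matches Outdoor
  - product 5 (Charger): category_id=4 -> matches Supplies
All 5 rows appear; 1 has NULL category.

SQL:
SELECT a.name, b.name AS category
FROM products a
LEFT JOIN categories b ON a.category_id = b.id

Result:
name     | category
---------+---------
Keyboard | NULL    
Desk     | Apparel 
Chair    | Outdoor 
Printer  | Outdoor 
Charger  | Supplies


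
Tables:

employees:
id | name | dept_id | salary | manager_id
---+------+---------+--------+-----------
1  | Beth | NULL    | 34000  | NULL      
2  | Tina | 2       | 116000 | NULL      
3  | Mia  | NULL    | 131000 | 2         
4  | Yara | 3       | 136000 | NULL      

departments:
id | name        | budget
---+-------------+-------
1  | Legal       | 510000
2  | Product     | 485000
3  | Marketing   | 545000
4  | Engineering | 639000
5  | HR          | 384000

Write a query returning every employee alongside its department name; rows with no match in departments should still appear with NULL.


LEFT JOIN keeps every row from employees (the left table); where dept_id has no match in departments, the department columns become NULL. Walk through each employee:
  - employee 1 (Beth): dept_id=NULL, no match -> kept with NULL
  - employee 2 (Tina): dept_id=2 -> matches Product
  - employee 3 (Mia): dept_id=NULL, no match -> kept with NULL
  - employee 4 (Yara): dept_id=3 -> matches Marketing
All 4 rows appear; 2 have NULL department.

SQL:
SELECT a.name, b.name AS department
FROM employees a
LEFT JOIN departments b ON a.dept_id = b.id

Result:
name | department
-----+-----------
Beth | NULL      
Tina | Product   
Mia  | NULL      
Yara | Marketing 


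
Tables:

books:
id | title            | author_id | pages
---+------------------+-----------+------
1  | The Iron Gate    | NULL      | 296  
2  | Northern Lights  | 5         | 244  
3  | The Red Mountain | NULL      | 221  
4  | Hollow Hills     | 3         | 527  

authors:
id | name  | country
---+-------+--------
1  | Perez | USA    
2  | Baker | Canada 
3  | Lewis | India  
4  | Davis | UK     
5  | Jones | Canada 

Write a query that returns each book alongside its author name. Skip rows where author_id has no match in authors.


INNER JOIN keeps only books rows whose author_id matches an id in authors. Walk through each book:
  - book 1 (The Iron Gate): author_id=NULL, no match -> dropped
  - book 2 (Northern Lights): author_id=5 -> matches Jones
  - book 3 (The Red Mountain): author_id=NULL, no match -> dropped
  - book 4 (Hollow Hills): author_id=3 -> matches Lewis
So 2 of 4 rows are dropped.

SQL:
SELECT a.title, b.name AS author
FROM books a
INNER JOIN authors b ON a.author_id = b.id

Result:
title           | author
----------------+-------
Northern Lights | Jones 
Hollow Hills    | Lewis 


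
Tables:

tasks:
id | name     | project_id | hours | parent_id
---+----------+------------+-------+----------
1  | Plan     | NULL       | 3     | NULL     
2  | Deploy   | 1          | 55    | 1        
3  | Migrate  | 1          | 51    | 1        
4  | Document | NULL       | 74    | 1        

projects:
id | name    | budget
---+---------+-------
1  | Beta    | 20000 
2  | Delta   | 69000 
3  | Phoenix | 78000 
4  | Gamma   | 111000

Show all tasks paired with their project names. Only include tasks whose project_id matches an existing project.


INNER JOIN keeps only tasks rows whose project_id matches an id in projects. Walk through each task:
  - task 1 (Plan): project_id=NULL, no match -> dropped
  - task 2 (Deploy): project_id=1 -> matches Beta
  - task 3 (Migrate): project_id=1 -> matches Beta
  - task 4 (Document): project_id=NULL, no match -> dropped
So 2 of 4 rows are dropped.

SQL:
SELECT a.name, b.name AS project
FROM tasks a
INNER JOIN projects b ON a.project_id = b.id

Result:
name    | project
--------+--------
Deploy  | Beta   
Migrate | Beta   


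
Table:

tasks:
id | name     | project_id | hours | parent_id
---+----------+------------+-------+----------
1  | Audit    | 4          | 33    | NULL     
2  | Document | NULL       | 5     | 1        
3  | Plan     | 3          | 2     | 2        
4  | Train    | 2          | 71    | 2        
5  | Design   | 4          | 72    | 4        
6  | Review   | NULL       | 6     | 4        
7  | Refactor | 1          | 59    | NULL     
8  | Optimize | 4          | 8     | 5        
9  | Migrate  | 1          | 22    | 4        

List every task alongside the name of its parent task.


This is a self-join: tasks is joined to a second copy of itself, matching each row's parent_id to another row's id. Use LEFT JOIN so rows with parent_id=NULL are kept.
  - task 1 (Audit): parent_id=NULL -> NULL
  - task 2 (Document): parent_id=1 -> Audit
  - task 3 (Plan): parent_id=2 -> Document
  - task 4 (Train): parent_id=2 -> Document
  - task 5 (Design): parent_id=4 -> Train
  - task 6 (Review): parent_id=4 -> Train
  - task 7 (Refactor): parent_id=NULL -> NULL
  - task 8 (Optimize): parent_id=5 -> Design
  - task 9 (Migrate): parent_id=4 -> Train

SQL:
SELECT a.name AS item, b.name AS parent
FROM tasks a
LEFT JOIN tasks b ON a.parent_id = b.id

Result:
item     | parent  
---------+---------
Audit    | NULL    
Document | Audit   
Plan     | Document
Train    | Document
Design   | Train   
Review   | Train   
Refactor | NULL    
Optimize | Design  
Migrate  | Train   


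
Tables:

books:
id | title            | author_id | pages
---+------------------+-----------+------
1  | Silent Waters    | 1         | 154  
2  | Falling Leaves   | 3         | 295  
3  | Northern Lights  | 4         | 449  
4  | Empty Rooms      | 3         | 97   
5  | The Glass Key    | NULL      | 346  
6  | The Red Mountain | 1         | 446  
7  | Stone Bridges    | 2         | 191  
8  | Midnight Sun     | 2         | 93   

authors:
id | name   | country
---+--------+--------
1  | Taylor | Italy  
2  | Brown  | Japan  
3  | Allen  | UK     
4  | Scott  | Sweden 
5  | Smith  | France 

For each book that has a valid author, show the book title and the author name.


INNER JOIN keeps only books rows whose author_id matches an id in authors. Walk through each book:
  - book 1 (Silent Waters): author_id=1 -> matches Taylor
  - book 2 (Falling Leaves): author_id=3 -> matches Allen
  - book 3 (Northern Lights): author_id=4 -> matches Scott
  - book 4 (Empty Rooms): author_id=3 -> matches Allen
  - book 5 (The Glass Key): author_id=NULL, no match -> dropped
  - book 6 (The Red Mountain): author_id=1 -> matches Taylor
  - book 7 (Stone Bridges): author_id=2 -> matches Brown
  - book 8 (Midnight Sun): author_id=2 -> matches Brown
So 1 of 8 rows is dropped.

SQL:
SELECT a.title, b.name AS author
FROM books a
INNER JOIN authors b ON a.author_id = b.id

Result:
title            | author
-----------------+-------
Silent Waters    | Taylor
Falling Leaves   | Allen 
Northern Lights  | Scott 
Empty Rooms      | Allen 
The Red Mountain | Taylor
Stone Bridges    | Brown 
Midnight Sun     | Brown 


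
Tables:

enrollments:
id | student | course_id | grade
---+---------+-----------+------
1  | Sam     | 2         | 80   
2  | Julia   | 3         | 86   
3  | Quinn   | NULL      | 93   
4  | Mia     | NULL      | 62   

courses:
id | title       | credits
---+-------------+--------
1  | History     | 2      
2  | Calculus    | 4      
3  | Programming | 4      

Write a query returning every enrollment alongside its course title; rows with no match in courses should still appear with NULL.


LEFT JOIN keeps every row from enrollments (the left table); where course_id has no match in courses, the course columns become NULL. Walk through each enrollment:
  - enrollment 1 (Sam): course_id=2 -> matches Calculus
  - enrollment 2 (Julia): course_id=3 -> matches Programming
  - enrollment 3 (Quinn): course_id=NULL, no match -> kept with NULL
  - enrollment 4 (Mia): course_id=NULL, no match -> kept with NULL
All 4 rows appear; 2 have NULL course.

SQL:
SELECT a.student, b.title AS course
FROM enrollments a
LEFT JOIN courses b ON a.course_id = b.id

Result:
student | course     
--------+------------
Sam     | Calculus   
Julia   | Programming
Quinn   | NULL       
Mia     | NULL       


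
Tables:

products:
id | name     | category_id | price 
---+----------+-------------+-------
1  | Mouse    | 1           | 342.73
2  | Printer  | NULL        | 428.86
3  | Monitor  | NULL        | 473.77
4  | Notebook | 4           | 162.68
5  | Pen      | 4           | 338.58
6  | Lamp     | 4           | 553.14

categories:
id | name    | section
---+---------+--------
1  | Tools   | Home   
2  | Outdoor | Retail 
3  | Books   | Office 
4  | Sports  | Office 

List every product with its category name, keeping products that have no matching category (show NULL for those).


LEFT JOIN keeps every row from products (the left table); where category_id has no match in categories, the category columns become NULL. Walk through each product:
  - product 1 (Mouse): category_id=1 -> matches Tools
  - product 2 (Printer): category_id=NULL, no match -> kept with NULL
  - product 3 (Monitor): category_id=NULL, no match -> kept with NULL
  - product 4 (Notebook): category_id=4 -> matches Sports
  - product 5 (Pen): category_id=4 -> matches Sports
  - product 6 (Lamp): category_id=4 -> matches Sports
All 6 rows appear; 2 have NULL category.

SQL:
SELECT a.name, b.name AS category
FROM products a
LEFT JOIN categories b ON a.category_id = b.id

Result:
name     | category
---------+---------
Mouse    | Tools   
Printer  | NULL    
Monitor  | NULL    
Notebook | Sports  
Pen      | Sports  
Lamp     | Sports  


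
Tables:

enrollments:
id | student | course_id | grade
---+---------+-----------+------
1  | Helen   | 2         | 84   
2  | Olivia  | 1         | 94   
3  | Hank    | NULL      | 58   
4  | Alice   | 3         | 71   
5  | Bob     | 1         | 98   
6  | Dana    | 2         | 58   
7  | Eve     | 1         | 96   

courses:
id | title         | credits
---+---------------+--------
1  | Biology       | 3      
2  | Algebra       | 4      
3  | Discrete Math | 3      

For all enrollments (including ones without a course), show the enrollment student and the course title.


LEFT JOIN keeps every row from enrollments (the left table); where course_id has no match in courses, the course columns become NULL. Walk through each enrollment:
  - enrollment 1 (Helen): course_id=2 -> matches Algebra
  - enrollment 2 (Olivia): course_id=1 -> matches Biology
  - enrollment 3 (Hank): course_id=NULL, no match -> kept with NULL
  - enrollment 4 (Alice): course_id=3 -> matches Discrete Math
  - enrollment 5 (Bob): course_id=1 -> matches Biology
  - enrollment 6 (Dana): course_id=2 -> matches Algebra
  - enrollment 7 (Eve): course_id=1 -> matches Biology
All 7 rows appear; 1 has NULL course.

SQL:
SELECT a.student, b.title AS course
FROM enrollments a
LEFT JOIN courses b ON a.course_id = b.id

Result:
student | course       
--------+--------------
Helen   | Algebra      
Olivia  | Biology      
Hank    | NULL         
Alice   | Discrete Math
Bob     | Biology      
Dana    | Algebra      
Eve     | Biology      


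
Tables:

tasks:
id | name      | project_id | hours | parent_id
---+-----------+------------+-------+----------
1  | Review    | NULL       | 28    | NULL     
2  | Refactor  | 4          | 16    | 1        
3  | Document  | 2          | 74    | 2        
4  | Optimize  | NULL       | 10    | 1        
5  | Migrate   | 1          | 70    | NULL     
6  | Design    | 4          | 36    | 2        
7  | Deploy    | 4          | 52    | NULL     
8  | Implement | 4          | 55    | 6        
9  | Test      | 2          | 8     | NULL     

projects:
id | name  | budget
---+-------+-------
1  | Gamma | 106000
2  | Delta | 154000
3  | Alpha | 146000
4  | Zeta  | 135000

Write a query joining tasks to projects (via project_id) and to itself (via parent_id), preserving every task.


Two LEFT JOINs from the same base table tasks: one to projects via project_id, one to tasks itself via parent_id. Both are LEFT so every task is preserved.
Match against projects:
  - task 1 (Review): project_id=NULL, no match -> kept with NULL
  - task 2 (Refactor): project_id=4 -> matches Zeta
  - task 3 (Document): project_id=2 -> matches Delta
  - task 4 (Optimize): project_id=NULL, no match -> kept with NULL
  - task 5 (Migrate): project_id=1 -> matches Gamma
  - task 6 (Design): project_id=4 -> matches Zeta
  - task 7 (Deploy): project_id=4 -> matches Zeta
  - task 8 (Implement): project_id=4 -> matches Zeta
  - task 9 (Test): project_id=2 -> matches Delta
Match against tasks (self):
  - task 1 (Review): parent_id=NULL -> NULL
  - task 2 (Refactor): parent_id=1 -> Review
  - task 3 (Document): parent_id=2 -> Refactor
  - task 4 (Optimize): parent_id=1 -> Review
  - task 5 (Migrate): parent_id=NULL -> NULL
  - task 6 (Design): parent_id=2 -> Refactor
  - task 7 (Deploy): parent_id=NULL -> NULL
  - task 8 (Implement): parent_id=6 -> Design
  - task 9 (Test): parent_id=NULL -> NULL

SQL:
SELECT a.name, b.name AS project, c.name AS parent
FROM tasks a
LEFT JOIN projects b ON a.project_id = b.id
LEFT JOIN tasks c ON a.parent_id = c.id

Result:
name      | project | parent  
----------+---------+---------
Review    | NULL    | NULL    
Refactor  | Zeta    | Review  
Document  | Delta   | Refactor
Optimize  | NULL    | Review  
Migrate   | Gamma   | NULL    
Design    | Zeta    | Refactor
Deploy    | Zeta    | NULL    
Implement | Zeta    | Design  
Test      | Delta   | NULL    


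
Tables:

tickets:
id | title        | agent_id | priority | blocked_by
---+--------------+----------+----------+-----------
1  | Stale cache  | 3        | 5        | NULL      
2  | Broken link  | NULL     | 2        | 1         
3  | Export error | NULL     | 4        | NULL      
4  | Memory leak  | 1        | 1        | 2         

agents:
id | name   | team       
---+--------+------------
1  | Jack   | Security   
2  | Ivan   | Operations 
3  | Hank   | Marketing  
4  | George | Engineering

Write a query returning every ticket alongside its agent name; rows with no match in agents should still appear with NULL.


LEFT JOIN keeps every row from tickets (the left table); where agent_id has no match in agents, the agent columns become NULL. Walk through each ticket:
  - ticket 1 (Stale cache): agent_id=3 -> matches Hank
  - ticket 2 (Broken link): agent_id=NULL, no match -> kept with NULL
  - ticket 3 (Export error): agent_id=NULL, no match -> kept with NULL
  - ticket 4 (Memory leak): agent_id=1 -> matches Jack
All 4 rows appear; 2 have NULL agent.

SQL:
SELECT a.title, b.name AS agent
FROM tickets a
LEFT JOIN agents b ON a.agent_id = b.id

Result:
title        | agent
-------------+------
Stale cache  | Hank 
Broken link  | NULL 
Export error | NULL 
Memory leak  | Jack 


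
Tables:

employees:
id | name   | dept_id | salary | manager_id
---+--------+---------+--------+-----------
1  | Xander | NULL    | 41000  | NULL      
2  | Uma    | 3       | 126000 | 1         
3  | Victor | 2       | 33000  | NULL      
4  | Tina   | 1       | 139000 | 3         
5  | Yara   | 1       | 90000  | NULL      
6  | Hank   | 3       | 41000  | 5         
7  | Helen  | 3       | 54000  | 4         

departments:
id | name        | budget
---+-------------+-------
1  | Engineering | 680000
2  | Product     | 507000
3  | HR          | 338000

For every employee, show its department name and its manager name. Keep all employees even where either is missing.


Two LEFT JOINs from the same base table employees: one to departments via dept_id, one to employees itself via manager_id. Both are LEFT so every employee is preserved.
Match against departments:
  - employee 1 (Xander): dept_id=NULL, no match -> kept with NULL
  - employee 2 (Uma): dept_id=3 -> matches HR
  - employee 3 (Victor): dept_id=2 -> matches Product
  - employee 4 (Tina): dept_id=1 -> matches Engineering
  - employee 5 (Yara): dept_id=1 -> matches Engineering
  - employee 6 (Hank): dept_id=3 -> matches HR
  - employee 7 (Helen): dept_id=3 -> matches HR
Match against employees (self):
  - employee 1 (Xander): manager_id=NULL -> NULL
  - employee 2 (Uma): manager_id=1 -> Xander
  - employee 3 (Victor): manager_id=NULL -> NULL
  - employee 4 (Tina): manager_id=3 -> Victor
  - employee 5 (Yara): manager_id=NULL -> NULL
  - employee 6 (Hank): manager_id=5 -> Yara
  - employee 7 (Helen): manager_id=4 -> Tina

SQL:
SELECT a.name, b.name AS department, c.name AS manager
FROM employees a
LEFT JOIN departments b ON a.dept_id = b.id
LEFT JOIN employees c ON a.manager_id = c.id

Result:
name   | department  | manager
-------+-------------+--------
Xander | NULL        | NULL   
Uma    | HR          | Xander 
Victor | Product     | NULL   
Tina   | Engineering | Victor 
Yara   | Engineering | NULL   
Hank   | HR          | Yara   
Helen  | HR          | Tina   


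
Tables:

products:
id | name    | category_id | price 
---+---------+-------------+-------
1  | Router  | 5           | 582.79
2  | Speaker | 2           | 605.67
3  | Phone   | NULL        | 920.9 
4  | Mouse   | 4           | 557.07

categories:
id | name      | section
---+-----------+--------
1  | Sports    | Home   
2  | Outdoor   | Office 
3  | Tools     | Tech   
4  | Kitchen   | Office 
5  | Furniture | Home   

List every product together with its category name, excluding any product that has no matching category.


INNER JOIN keeps only products rows whose category_id matches an id in categories. Walk through each product:
  - product 1 (Router): category_id=5 -> matches Furniture
  - product 2 (Speaker): category_id=2 -> matches Outdoor
  - product 3 (Phone): category_id=NULL, no match -> dropped
  - product 4 (Mouse): category_id=4 -> matches Kitchen
So 1 of 4 rows is dropped.

SQL:
SELECT a.name, b.name AS category
FROM products a
INNER JOIN categories b ON a.category_id = b.id

Result:
name    | category 
--------+----------
Router  | Furniture
Speaker | Outdoor  
Mouse   | Kitchen  


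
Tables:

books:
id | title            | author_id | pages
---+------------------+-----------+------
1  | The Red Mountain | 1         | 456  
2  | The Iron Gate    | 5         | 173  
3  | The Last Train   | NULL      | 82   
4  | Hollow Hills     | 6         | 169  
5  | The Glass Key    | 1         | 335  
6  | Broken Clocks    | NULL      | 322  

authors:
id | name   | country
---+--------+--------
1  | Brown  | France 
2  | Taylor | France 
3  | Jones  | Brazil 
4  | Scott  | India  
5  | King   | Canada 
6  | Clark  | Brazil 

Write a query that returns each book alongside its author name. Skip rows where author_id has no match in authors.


INNER JOIN keeps only books rows whose author_id matches an id in authors. Walk through each book:
  - book 1 (The Red Mountain): author_id=1 -> matches Brown
  - book 2 (The Iron Gate): author_id=5 -> matches King
  - book 3 (The Last Train): author_id=NULL, no match -> dropped
  - book 4 (Hollow Hills): author_id=6 -> matches Clark
  - book 5 (The Glass Key): author_id=1 -> matches Brown
  - book 6 (Broken Clocks): author_id=NULL, no match -> dropped
So 2 of 6 rows are dropped.

SQL:
SELECT a.title, b.name AS author
FROM books a
INNER JOIN authors b ON a.author_id = b.id

Result:
title            | author
-----------------+-------
The Red Mountain | Brown 
The Iron Gate    | King  
Hollow Hills     | Clark 
The Glass Key    | Brown 


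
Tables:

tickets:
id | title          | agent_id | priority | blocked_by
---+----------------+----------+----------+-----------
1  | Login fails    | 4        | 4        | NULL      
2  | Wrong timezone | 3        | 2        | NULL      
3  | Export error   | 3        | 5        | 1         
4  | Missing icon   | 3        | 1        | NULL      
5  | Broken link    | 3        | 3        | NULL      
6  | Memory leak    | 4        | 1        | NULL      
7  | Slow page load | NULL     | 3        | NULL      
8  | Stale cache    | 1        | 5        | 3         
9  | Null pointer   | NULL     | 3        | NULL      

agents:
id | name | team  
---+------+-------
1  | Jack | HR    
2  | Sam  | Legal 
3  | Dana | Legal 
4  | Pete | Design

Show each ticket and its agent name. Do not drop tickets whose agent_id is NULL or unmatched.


LEFT JOIN keeps every row from tickets (the left table); where agent_id has no match in agents, the agent columns become NULL. Walk through each ticket:
  - ticket 1 (Login fails): agent_id=4 -> matches Pete
  - ticket 2 (Wrong timezone): agent_id=3 -> matches Dana
  - ticket 3 (Export error): agent_id=3 -> matches Dana
  - ticket 4 (Missing icon): agent_id=3 -> matches Dana
  - ticket 5 (Broken link): agent_id=3 -> matches Dana
  - ticket 6 (Memory leak): agent_id=4 -> matches Pete
  - ticket 7 (Slow page load): agent_id=NULL, no match -> kept with NULL
  - ticket 8 (Stale cache): agent_id=1 -> matches Jack
  - ticket 9 (Null pointer): agent_id=NULL, no match -> kept with NULL
All 9 rows appear; 2 have NULL agent.

SQL:
SELECT a.title, b.name AS agent
FROM tickets a
LEFT JOIN agents b ON a.agent_id = b.id

Result:
title          | agent
---------------+------
Login fails    | Pete 
Wrong timezone | Dana 
Export error   | Dana 
Missing icon   | Dana 
Broken link    | Dana 
Memory leak    | Pete 
Slow page load | NULL 
Stale cache    | Jack 
Null pointer   | NULL 


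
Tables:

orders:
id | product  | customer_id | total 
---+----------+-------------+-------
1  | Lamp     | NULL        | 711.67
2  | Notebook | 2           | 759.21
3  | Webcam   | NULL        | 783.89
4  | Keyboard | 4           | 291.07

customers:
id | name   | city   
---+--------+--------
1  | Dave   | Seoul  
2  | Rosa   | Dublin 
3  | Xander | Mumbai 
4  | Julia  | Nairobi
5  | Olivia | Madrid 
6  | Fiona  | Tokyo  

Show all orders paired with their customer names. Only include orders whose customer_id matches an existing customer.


INNER JOIN keeps only orders rows whose customer_id matches an id in customers. Walk through each order:
  - order 1 (Lamp): customer_id=NULL, no match -> dropped
  - order 2 (Notebook): customer_id=2 -> matches Rosa
  - order 3 (Webcam): customer_id=NULL, no match -> dropped
  - order 4 (Keyboard): customer_id=4 -> matches Julia
So 2 of 4 rows are dropped.

SQL:
SELECT a.product, b.name AS customer
FROM orders a
INNER JOIN customers b ON a.customer_id = b.id

Result:
product  | customer
---------+---------
Notebook | Rosa    
Keyboard | Julia   


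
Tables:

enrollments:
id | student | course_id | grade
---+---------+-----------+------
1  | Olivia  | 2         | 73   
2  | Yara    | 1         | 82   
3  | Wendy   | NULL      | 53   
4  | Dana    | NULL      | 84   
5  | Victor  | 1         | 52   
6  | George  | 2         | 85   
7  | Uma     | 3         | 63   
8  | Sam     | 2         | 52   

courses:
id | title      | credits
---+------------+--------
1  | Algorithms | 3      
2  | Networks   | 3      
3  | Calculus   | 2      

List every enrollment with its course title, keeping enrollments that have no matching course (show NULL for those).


LEFT JOIN keeps every row from enrollments (the left table); where course_id has no match in courses, the course columns become NULL. Walk through each enrollment:
  - enrollment 1 (Olivia): course_id=2 -> matches Networks
  - enrollment 2 (Yara): course_id=1 -> matches Algorithms
  - enrollment 3 (Wendy): course_id=NULL, no match -> kept with NULL
  - enrollment 4 (Dana): course_id=NULL, no match -> kept with NULL
  - enrollment 5 (Victor): course_id=1 -> matches Algorithms
  - enrollment 6 (George): course_id=2 -> matches Networks
  - enrollment 7 (Uma): course_id=3 -> matches Calculus
  - enrollment 8 (Sam): course_id=2 -> matches Networks
All 8 rows appear; 2 have NULL course.

SQL:
SELECT a.student, b.title AS course
FROM enrollments a
LEFT JOIN courses b ON a.course_id = b.id

Result:
student | course    
--------+-----------
Olivia  | Networks  
Yara    | Algorithms
Wendy   | NULL      
Dana    | NULL      
Victor  | Algorithms
George  | Networks  
Uma     | Calculus  
Sam     | Networks  


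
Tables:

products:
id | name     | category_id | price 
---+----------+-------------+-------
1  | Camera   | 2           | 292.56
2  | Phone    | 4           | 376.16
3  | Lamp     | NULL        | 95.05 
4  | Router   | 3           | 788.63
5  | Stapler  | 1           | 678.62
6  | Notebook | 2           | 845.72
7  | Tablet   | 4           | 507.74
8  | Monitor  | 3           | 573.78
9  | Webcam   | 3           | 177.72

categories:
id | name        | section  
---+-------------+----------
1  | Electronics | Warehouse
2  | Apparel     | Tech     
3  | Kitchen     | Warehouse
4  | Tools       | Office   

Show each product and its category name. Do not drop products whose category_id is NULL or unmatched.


LEFT JOIN keeps every row from products (the left table); where category_id has no match in categories, the category columns become NULL. Walk through each product:
  - product 1 (Camera): category_id=2 -> matches Apparel
  - product 2 (Phone): category_id=4 -> matches Tools
  - product 3 (Lamp): category_id=NULL, no match -> kept with NULL
  - product 4 (Router): category_id=3 -> matches Kitchen
  - product 5 (Stapler): category_id=1 -> matches Electronics
  - product 6 (Notebook): category_id=2 -> matches Apparel
  - product 7 (Tablet): category_id=4 -> matches Tools
  - product 8 (Monitor): category_id=3 -> matches Kitchen
  - product 9 (Webcam): category_id=3 -> matches Kitchen
All 9 rows appear; 1 has NULL category.

SQL:
SELECT a.name, b.name AS category
FROM products a
LEFT JOIN categories b ON a.category_id = b.id

Result:
name     | category   
---------+------------
Camera   | Apparel    
Phone    | Tools      
Lamp     | NULL       
Router   | Kitchen    
Stapler  | Electronics
Notebook | Apparel    
Tablet   | Tools      
Monitor  | Kitchen    
Webcam   | Kitchen    


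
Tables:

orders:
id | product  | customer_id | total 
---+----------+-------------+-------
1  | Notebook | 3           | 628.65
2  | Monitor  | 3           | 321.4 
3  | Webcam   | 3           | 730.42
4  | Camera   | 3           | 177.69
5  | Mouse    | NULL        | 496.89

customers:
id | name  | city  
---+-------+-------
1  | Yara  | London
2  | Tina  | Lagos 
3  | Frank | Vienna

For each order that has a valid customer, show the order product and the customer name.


INNER JOIN keeps only orders rows whose customer_id matches an id in customers. Walk through each order:
  - order 1 (Notebook): customer_id=3 -> matches Frank
  - order 2 (Monitor): customer_id=3 -> matches Frank
  - order 3 (Webcam): customer_id=3 -> matches Frank
  - order 4 (Camera): customer_id=3 -> matches Frank
  - order 5 (Mouse): customer_id=NULL, no match -> dropped
So 1 of 5 rows is dropped.

SQL:
SELECT a.product, b.name AS customer
FROM orders a
INNER JOIN customers b ON a.customer_id = b.id

Result:
product  | customer
---------+---------
Notebook | Frank   
Monitor  | Frank   
Webcam   | Frank   
Camera   | Frank   


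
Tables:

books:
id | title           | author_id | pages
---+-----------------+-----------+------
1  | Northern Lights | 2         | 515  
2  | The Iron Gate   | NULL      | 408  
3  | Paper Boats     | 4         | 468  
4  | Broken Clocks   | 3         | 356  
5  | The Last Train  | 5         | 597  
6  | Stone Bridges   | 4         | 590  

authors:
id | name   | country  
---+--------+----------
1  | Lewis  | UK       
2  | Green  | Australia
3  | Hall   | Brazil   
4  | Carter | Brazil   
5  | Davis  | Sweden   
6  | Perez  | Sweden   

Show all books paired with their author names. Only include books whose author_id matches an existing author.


INNER JOIN keeps only books rows whose author_id matches an id in authors. Walk through each book:
  - book 1 (Northern Lights): author_id=2 -> matches Green
  - book 2 (The Iron Gate): author_id=NULL, no match -> dropped
  - book 3 (Paper Boats): author_id=4 -> matches Carter
  - book 4 (Broken Clocks): author_id=3 -> matches Hall
  - book 5 (The Last Train): author_id=5 -> matches Davis
  - book 6 (Stone Bridges): author_id=4 -> matches Carter
So 1 of 6 rows is dropped.

SQL:
SELECT a.title, b.name AS author
FROM books a
INNER JOIN authors b ON a.author_id = b.id

Result:
title           | author
----------------+-------
Northern Lights | Green 
Paper Boats     | Carter
Broken Clocks   | Hall  
The Last Train  | Davis 
Stone Bridges   | Carter


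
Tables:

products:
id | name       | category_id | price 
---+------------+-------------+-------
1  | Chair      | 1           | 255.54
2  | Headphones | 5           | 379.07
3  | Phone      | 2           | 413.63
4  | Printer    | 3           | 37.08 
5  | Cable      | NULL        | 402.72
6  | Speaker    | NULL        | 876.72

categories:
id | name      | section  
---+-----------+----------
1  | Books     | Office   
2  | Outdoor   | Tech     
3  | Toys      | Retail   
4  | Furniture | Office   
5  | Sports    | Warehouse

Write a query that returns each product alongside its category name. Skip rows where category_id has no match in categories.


INNER JOIN keeps only products rows whose category_id matches an id in categories. Walk through each product:
  - product 1 (Chair): category_id=1 -> matches Books
  - product 2 (Headphones): category_id=5 -> matches Sports
  - product 3 (Phone): category_id=2 -> matches Outdoor
  - product 4 (Printer): category_id=3 -> matches Toys
  - product 5 (Cable): category_id=NULL, no match -> dropped
  - product 6 (Speaker): category_id=NULL, no match -> dropped
So 2 of 6 rows are dropped.

SQL:
SELECT a.name, b.name AS category
FROM products a
INNER JOIN categories b ON a.category_id = b.id

Result:
name       | category
-----------+---------
Chair      | Books   
Headphones | Sports  
Phone      | Outdoor 
Printer    | Toys    


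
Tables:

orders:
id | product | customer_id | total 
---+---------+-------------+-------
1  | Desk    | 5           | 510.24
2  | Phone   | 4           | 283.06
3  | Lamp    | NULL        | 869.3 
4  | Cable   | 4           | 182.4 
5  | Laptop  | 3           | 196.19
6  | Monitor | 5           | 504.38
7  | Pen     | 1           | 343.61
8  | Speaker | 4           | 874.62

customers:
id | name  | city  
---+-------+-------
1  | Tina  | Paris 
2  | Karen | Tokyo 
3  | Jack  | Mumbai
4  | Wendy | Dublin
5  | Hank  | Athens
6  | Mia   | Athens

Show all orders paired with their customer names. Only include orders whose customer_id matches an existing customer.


INNER JOIN keeps only orders rows whose customer_id matches an id in customers. Walk through each order:
  - order 1 (Desk): customer_id=5 -> matches Hank
  - order 2 (Phone): customer_id=4 -> matches Wendy
  - order 3 (Lamp): customer_id=NULL, no match -> dropped
  - order 4 (Cable): customer_id=4 -> matches Wendy
  - order 5 (Laptop): customer_id=3 -> matches Jack
  - order 6 (Monitor): customer_id=5 -> matches Hank
  - order 7 (Pen): customer_id=1 -> matches Tina
  - order 8 (Speaker): customer_id=4 -> matches Wendy
So 1 of 8 rows is dropped.

SQL:
SELECT a.product, b.name AS customer
FROM orders a
INNER JOIN customers b ON a.customer_id = b.id

Result:
product | customer
--------+---------
Desk    | Hank    
Phone   | Wendy   
Cable   | Wendy   
Laptop  | Jack    
Monitor | Hank    
Pen     | Tina    
Speaker | Wendy   


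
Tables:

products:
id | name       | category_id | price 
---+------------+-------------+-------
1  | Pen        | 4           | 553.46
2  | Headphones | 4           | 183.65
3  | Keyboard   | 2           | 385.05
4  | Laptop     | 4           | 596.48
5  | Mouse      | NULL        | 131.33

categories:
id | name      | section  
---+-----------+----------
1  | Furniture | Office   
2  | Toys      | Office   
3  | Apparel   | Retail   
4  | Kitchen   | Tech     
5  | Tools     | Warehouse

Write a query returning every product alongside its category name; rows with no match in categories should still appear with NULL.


LEFT JOIN keeps every row from products (the left table); where category_id has no match in categories, the category columns become NULL. Walk through each product:
  - product 1 (Pen): category_id=4 -> matches Kitchen
  - product 2 (Headphones): category_id=4 -> matches Kitchen
  - product 3 (Keyboard): category_id=2 -> matches Toys
  - product 4 (Laptop): category_id=4 -> matches Kitchen
  - product 5 (Mouse): category_id=NULL, no match -> kept with NULL
All 5 rows appear; 1 has NULL category.

SQL:
SELECT a.name, b.name AS category
FROM products a
LEFT JOIN categories b ON a.category_id = b.id

Result:
name       | category
-----------+---------
Pen        | Kitchen 
Headphones | Kitchen 
Keyboard   | Toys    
Laptop     | Kitchen 
Mouse      | NULL    


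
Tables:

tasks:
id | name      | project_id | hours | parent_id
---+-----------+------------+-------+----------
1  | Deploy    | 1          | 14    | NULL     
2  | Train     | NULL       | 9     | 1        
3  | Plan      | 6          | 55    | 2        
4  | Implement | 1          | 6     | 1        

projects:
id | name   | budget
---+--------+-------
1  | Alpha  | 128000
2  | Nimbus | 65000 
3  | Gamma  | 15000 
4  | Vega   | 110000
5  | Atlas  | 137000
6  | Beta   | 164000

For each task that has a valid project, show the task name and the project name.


INNER JOIN keeps only tasks rows whose project_id matches an id in projects. Walk through each task:
  - task 1 (Deploy): project_id=1 -> matches Alpha
  - task 2 (Train): project_id=NULL, no match -> dropped
  - task 3 (Plan): project_id=6 -> matches Beta
  - task 4 (Implement): project_id=1 -> matches Alpha
So 1 of 4 rows is dropped.

SQL:
SELECT a.name, b.name AS project
FROM tasks a
INNER JOIN projects b ON a.project_id = b.id

Result:
name      | project
----------+--------
Deploy    | Alpha  
Plan      | Beta   
Implement | Alpha  


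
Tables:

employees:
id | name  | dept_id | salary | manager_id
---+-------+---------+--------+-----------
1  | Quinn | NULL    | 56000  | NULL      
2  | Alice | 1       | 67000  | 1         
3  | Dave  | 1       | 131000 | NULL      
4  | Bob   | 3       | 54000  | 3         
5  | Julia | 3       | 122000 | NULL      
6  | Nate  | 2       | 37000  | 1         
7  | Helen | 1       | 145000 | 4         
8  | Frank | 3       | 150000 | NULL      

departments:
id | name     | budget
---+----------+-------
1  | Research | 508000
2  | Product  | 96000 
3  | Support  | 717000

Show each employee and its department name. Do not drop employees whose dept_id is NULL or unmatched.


LEFT JOIN keeps every row from employees (the left table); where dept_id has no match in departments, the department columns become NULL. Walk through each employee:
  - employee 1 (Quinn): dept_id=NULL, no match -> kept with NULL
  - employee 2 (Alice): dept_id=1 -> matches Research
  - employee 3 (Dave): dept_id=1 -> matches Research
  - employee 4 (Bob): dept_id=3 -> matches Support
  - employee 5 (Julia): dept_id=3 -> matches Support
  - employee 6 (Nate): dept_id=2 -> matches Product
  - employee 7 (Helen): dept_id=1 -> matches Research
  - employee 8 (Frank): dept_id=3 -> matches Support
All 8 rows appear; 1 has NULL department.

SQL:
SELECT a.name, b.name AS department
FROM employees a
LEFT JOIN departments b ON a.dept_id = b.id

Result:
name  | department
------+-----------
Quinn | NULL      
Alice | Research  
Dave  | Research  
Bob   | Support   
Julia | Support   
Nate  | Product   
Helen | Research  
Frank | Support   


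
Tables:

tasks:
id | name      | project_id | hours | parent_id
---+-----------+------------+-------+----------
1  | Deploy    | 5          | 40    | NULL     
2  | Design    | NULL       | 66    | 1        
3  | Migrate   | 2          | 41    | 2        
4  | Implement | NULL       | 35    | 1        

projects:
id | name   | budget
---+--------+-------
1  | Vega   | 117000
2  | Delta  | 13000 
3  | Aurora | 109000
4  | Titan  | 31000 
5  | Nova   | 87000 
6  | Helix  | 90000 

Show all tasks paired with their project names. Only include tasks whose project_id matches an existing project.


INNER JOIN keeps only tasks rows whose project_id matches an id in projects. Walk through each task:
  - task 1 (Deploy): project_id=5 -> matches Nova
  - task 2 (Design): project_id=NULL, no match -> dropped
  - task 3 (Migrate): project_id=2 -> matches Delta
  - task 4 (Implement): project_id=NULL, no match -> dropped
So 2 of 4 rows are dropped.

SQL:
SELECT a.name, b.name AS project
FROM tasks a
INNER JOIN projects b ON a.project_id = b.id

Result:
name    | project
--------+--------
Deploy  | Nova   
Migrate | Delta  
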